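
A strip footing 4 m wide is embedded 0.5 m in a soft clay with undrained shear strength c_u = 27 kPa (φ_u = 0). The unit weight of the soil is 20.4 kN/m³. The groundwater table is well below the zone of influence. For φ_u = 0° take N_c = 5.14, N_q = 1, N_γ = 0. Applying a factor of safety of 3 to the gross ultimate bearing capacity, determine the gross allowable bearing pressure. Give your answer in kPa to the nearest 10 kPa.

Effective surcharge at the founding depth q = γ·D_f = 20.4 × 0.5 = 10.2 kPa.
q_ult = c·N_c + q·N_q
     = 27 × 5.14 + 10.2 × 1
     = 138.78 + 10.2 = 148.98 kPa.
q_all = q_ult / FS = 148.98 / 3 = 49.66 kPa.

q_all ≈ 50 kPa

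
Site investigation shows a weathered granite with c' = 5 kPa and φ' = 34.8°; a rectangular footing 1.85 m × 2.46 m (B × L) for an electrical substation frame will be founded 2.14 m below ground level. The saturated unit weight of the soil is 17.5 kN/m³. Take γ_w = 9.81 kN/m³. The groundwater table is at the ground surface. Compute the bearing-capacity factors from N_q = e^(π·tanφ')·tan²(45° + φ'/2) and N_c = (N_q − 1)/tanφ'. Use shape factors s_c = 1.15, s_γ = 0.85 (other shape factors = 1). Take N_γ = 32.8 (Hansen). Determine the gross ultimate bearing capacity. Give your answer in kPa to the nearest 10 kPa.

tan34.8° = 0.695, so N_q = e^(π×0.695)·tan²(62.4°) = 8.877 × 3.659 = 32.48.
N_c = (32.48 − 1)/tan34.8° = 45.29.
With the water table at the surface the whole profile is submerged: γ' = 17.5 − 9.81 = 7.69 kN/m³, so q = γ'·D_f = 16.457 kPa; the same γ' applies in the ½γBN_γ term.
q_ult = c·N_c·s_c + q·N_q + 0.5·γ·B·N_γ·s_γ
     = 5 × 45.294 × 1.15 + 16.457 × 32.48 + 0.5 × 7.69 × 1.85 × 32.8 × 0.85
     = 260.44 + 534.51 + 198.32 = 993.27 kPa.

q_ult ≈ 990 kPa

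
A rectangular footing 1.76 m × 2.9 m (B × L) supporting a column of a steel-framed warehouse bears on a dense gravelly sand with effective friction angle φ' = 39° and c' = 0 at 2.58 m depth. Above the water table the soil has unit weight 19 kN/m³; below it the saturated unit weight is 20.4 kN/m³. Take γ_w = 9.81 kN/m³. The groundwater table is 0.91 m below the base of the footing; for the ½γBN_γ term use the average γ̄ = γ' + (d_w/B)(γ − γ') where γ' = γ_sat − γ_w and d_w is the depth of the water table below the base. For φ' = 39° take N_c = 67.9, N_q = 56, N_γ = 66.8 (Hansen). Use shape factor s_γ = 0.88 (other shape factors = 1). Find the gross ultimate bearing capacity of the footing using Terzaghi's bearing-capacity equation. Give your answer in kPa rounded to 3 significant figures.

Effective surcharge at the founding depth q = γ·D_f = 19 × 2.58 = 49.02 kPa.
With d_w = 0.91 m < B, γ̄ = 10.59 + (0.91/1.76) × (19 − 10.59) = 14.938 kN/m³.
q_ult = q·N_q + 0.5·γ·B·N_γ·s_γ
     = 49.02 × 56 + 0.5 × 14.938 × 1.76 × 66.8 × 0.88
     = 2745.1 + 772.76 = 3517.9 kPa.

q_ult ≈ 3520 kPa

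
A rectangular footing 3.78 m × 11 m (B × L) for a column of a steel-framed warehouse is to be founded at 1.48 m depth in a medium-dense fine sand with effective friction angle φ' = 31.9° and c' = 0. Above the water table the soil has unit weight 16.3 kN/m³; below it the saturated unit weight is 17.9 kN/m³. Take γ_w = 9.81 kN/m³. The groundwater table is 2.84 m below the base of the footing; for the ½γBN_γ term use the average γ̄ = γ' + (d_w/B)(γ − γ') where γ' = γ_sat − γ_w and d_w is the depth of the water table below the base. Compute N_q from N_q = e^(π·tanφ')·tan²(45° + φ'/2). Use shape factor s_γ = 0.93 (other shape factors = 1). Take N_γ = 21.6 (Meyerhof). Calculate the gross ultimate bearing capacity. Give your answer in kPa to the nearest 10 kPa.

tan31.9° = 0.6224, so N_q = e^(π×0.6224)·tan²(60.95°) = 7.067 × 3.241 = 22.91.
Overburden at base level: q = 16.3 × 1.48 = 24.124 kPa.
The water table is 2.84 m below the base (< B = 3.78 m), so the ½γBN_γ term uses γ̄ = γ' + (d_w/B)(γ − γ') = 8.09 + (2.84/3.78)(16.3 − 8.09) = 14.258 kN/m³.
Surcharge term q·N_q = 24.124 × 22.907 = 552.6 kPa; self-weight term 0.5·γ·B·N_γ·s_γ = 0.5 × 14.258 × 3.78 × 21.6 × 0.93 = 541.34 kPa.
q_ult = 552.6 + 541.34 = 1093.9 kPa.

q_ult ≈ 1090 kPa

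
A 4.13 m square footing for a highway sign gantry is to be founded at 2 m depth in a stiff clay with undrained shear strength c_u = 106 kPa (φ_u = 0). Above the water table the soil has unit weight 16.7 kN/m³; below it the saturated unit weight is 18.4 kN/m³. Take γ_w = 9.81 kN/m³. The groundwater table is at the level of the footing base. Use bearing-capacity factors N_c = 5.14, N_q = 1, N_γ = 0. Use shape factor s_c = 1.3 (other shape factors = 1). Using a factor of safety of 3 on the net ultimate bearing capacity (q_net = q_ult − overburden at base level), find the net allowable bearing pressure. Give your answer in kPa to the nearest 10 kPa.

q_all(net) ≈ 240 kPa

q = γ·D_f = 16.7 × 2 = 33.4 kPa.
c·N_c·s_c = 106 × 5.14 × 1.3 = 708.29 kPa
q·N_q = 33.4 × 1 = 33.4 kPa
q_ult = 708.29 + 33.4 = 741.69 kPa.
q_net = 741.69 − 33.4 = 708.29 kPa.
q_all(net) = 708.29 / 3 = 236.1 kPa.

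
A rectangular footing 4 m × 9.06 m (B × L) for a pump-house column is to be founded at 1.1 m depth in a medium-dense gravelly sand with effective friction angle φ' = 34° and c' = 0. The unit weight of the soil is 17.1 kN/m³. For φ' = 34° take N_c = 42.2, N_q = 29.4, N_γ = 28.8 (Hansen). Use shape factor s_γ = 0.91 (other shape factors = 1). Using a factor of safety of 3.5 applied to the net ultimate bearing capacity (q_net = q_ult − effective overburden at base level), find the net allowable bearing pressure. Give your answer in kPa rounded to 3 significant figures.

Overburden at base level: q = 17.1 × 1.1 = 18.81 kPa.
Surcharge term q·N_q = 18.81 × 29.4 = 553.01 kPa; self-weight term 0.5·γ·B·N_γ·s_γ = 0.5 × 17.1 × 4 × 28.8 × 0.91 = 896.31 kPa.
q_ult = 553.01 + 896.31 = 1449.3 kPa.
Net ultimate: q_net = 1449.3 − 18.81 = 1430.5 kPa.
q_all(net) = 1430.5 / 3.5 = 408.72 kPa.

q_all(net) ≈ 409 kPa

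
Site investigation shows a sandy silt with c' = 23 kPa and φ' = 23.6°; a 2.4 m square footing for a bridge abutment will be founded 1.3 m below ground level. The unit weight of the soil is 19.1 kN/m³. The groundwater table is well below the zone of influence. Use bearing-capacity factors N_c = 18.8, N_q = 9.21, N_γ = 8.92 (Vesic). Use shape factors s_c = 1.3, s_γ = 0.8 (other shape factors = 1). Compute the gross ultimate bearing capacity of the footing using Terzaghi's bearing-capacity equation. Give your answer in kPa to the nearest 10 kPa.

q_ult ≈ 950 kPa

Overburden at base level: q = 19.1 × 1.3 = 24.83 kPa.
Cohesion term c·N_c·s_c = 23 × 18.8 × 1.3 = 562.12 kPa; surcharge term q·N_q = 24.83 × 9.21 = 228.68 kPa; self-weight term 0.5·γ·B·N_γ·s_γ = 0.5 × 19.1 × 2.4 × 8.92 × 0.8 = 163.56 kPa.
q_ult = 562.12 + 228.68 + 163.56 = 954.36 kPa.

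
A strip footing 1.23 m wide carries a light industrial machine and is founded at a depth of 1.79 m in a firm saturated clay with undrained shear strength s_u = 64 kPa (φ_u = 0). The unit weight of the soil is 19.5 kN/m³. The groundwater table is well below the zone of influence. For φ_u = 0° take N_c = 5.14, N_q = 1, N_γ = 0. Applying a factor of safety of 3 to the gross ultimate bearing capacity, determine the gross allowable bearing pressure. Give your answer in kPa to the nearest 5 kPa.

q = γ·D_f = 19.5 × 1.79 = 34.905 kPa.
c·N_c = 64 × 5.14 = 328.96 kPa
q·N_q = 34.905 × 1 = 34.905 kPa
q_ult = 328.96 + 34.905 = 363.87 kPa.
q_all = q_ult / FS = 363.87 / 3 = 121.29 kPa.

q_all ≈ 120 kPa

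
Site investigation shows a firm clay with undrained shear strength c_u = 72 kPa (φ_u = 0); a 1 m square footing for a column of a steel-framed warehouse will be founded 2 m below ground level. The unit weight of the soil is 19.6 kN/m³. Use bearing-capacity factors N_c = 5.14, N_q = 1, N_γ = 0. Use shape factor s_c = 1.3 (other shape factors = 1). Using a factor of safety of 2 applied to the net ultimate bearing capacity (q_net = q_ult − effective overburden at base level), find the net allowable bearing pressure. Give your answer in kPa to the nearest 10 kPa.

Effective surcharge at the founding depth q = γ·D_f = 19.6 × 2 = 39.2 kPa.
q_ult = c·N_c·s_c + q·N_q
     = 72 × 5.14 × 1.3 + 39.2 × 1
     = 481.1 + 39.2 = 520.3 kPa.
Net ultimate: q_net = 520.3 − 39.2 = 481.1 kPa.
q_all(net) = 481.1 / 2 = 240.55 kPa.

q_all(net) ≈ 240 kPa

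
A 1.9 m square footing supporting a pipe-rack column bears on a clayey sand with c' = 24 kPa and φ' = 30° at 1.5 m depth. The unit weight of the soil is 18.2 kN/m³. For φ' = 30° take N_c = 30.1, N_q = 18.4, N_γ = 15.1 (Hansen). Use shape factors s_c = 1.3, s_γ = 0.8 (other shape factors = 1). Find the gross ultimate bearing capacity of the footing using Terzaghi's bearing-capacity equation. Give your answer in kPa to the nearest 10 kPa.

q_ult ≈ 1650 kPa

Effective surcharge at the founding depth q = γ·D_f = 18.2 × 1.5 = 27.3 kPa.
q_ult = c·N_c·s_c + q·N_q + 0.5·γ·B·N_γ·s_γ
     = 24 × 30.1 × 1.3 + 27.3 × 18.4 + 0.5 × 18.2 × 1.9 × 15.1 × 0.8
     = 939.12 + 502.32 + 208.86 = 1650.3 kPa.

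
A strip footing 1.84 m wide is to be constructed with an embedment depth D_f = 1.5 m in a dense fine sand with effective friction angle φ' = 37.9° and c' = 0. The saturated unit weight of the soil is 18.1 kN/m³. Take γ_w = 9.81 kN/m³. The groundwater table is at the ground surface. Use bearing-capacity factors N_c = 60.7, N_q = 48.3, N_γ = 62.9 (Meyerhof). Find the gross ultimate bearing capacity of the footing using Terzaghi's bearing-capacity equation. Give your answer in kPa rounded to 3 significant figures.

q_ult ≈ 1080 kPa

With the water table at the surface the whole profile is submerged: γ' = 18.1 − 9.81 = 8.29 kN/m³, so q = γ'·D_f = 12.435 kPa; the same γ' applies in the ½γBN_γ term.
q_ult = q·N_q + 0.5·γ·B·N_γ
     = 12.435 × 48.3 + 0.5 × 8.29 × 1.84 × 62.9
     = 600.61 + 479.73 = 1080.3 kPa.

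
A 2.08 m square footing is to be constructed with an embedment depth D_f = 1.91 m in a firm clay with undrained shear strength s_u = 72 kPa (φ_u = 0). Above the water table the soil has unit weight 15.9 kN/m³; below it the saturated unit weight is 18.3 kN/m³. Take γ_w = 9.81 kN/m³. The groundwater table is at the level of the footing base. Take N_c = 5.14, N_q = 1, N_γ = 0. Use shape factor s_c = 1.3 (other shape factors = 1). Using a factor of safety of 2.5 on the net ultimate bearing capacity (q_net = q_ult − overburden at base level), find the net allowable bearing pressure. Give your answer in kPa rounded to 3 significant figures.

q = γ·D_f = 15.9 × 1.91 = 30.369 kPa.
c·N_c·s_c = 72 × 5.14 × 1.3 = 481.1 kPa
q·N_q = 30.369 × 1 = 30.369 kPa
q_ult = 481.1 + 30.369 = 511.47 kPa.
q_net = 511.47 − 30.369 = 481.1 kPa.
q_all(net) = 481.1 / 2.5 = 192.44 kPa.

q_all(net) ≈ 192 kPa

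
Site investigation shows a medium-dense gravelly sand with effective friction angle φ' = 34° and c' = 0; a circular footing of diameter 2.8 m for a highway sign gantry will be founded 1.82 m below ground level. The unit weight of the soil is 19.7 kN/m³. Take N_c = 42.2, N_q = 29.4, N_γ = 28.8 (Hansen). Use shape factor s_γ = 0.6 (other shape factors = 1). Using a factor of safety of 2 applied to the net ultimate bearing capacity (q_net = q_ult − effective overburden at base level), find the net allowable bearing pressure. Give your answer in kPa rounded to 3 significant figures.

q_all(net) ≈ 747 kPa

Overburden at base level: q = 19.7 × 1.82 = 35.854 kPa.
Surcharge term q·N_q = 35.854 × 29.4 = 1054.1 kPa; self-weight term 0.5·γ·B·N_γ·s_γ = 0.5 × 19.7 × 2.8 × 28.8 × 0.6 = 476.58 kPa.
q_ult = 1054.1 + 476.58 = 1530.7 kPa.
Net ultimate: q_net = 1530.7 − 35.854 = 1494.8 kPa.
q_all(net) = 1494.8 / 2 = 747.42 kPa.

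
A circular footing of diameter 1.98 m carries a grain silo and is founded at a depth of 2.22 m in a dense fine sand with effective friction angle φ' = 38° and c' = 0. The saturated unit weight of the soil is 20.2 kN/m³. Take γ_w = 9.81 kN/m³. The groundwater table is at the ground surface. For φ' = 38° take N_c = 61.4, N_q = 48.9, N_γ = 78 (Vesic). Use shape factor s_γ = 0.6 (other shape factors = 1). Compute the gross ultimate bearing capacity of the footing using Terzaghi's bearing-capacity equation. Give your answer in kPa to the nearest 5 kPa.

γ' = 20.2 − 9.81 = 10.39 kN/m³ (submerged throughout). q = 10.39 × 2.22 = 23.066 kPa; the same γ' applies in the ½γBN_γ term.
q·N_q = 23.066 × 48.9 = 1127.9 kPa
0.5·γ·B·N_γ·s_γ = 0.5 × 10.39 × 1.98 × 78 × 0.6 = 481.39 kPa
q_ult = 1127.9 + 481.39 = 1609.3 kPa.

q_ult ≈ 1610 kPa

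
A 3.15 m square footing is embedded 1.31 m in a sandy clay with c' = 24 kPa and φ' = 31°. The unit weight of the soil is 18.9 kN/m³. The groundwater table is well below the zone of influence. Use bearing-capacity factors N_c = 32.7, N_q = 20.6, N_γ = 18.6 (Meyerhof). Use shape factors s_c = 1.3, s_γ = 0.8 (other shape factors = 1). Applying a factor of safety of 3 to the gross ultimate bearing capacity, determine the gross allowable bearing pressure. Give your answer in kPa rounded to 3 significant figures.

q_all ≈ 658 kPa

Overburden at base level: q = 18.9 × 1.31 = 24.759 kPa.
Cohesion term c·N_c·s_c = 24 × 32.7 × 1.3 = 1020.2 kPa; surcharge term q·N_q = 24.759 × 20.6 = 510.04 kPa; self-weight term 0.5·γ·B·N_γ·s_γ = 0.5 × 18.9 × 3.15 × 18.6 × 0.8 = 442.94 kPa.
q_ult = 1020.2 + 510.04 + 442.94 = 1973.2 kPa.
q_all = q_ult / FS = 1973.2 / 3 = 657.74 kPa.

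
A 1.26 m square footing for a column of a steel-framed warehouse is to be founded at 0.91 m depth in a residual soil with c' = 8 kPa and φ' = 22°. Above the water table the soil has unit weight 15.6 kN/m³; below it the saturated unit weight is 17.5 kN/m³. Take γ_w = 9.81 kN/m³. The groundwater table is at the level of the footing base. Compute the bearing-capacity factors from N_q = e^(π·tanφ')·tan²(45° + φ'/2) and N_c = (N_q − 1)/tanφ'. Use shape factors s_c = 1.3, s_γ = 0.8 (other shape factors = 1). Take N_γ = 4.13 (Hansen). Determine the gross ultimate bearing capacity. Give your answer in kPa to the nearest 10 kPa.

q_ult ≈ 300 kPa

tan22° = 0.404, so N_q = e^(π×0.404)·tan²(56°) = 3.558 × 2.198 = 7.82.
N_c = (7.82 − 1)/tan22° = 16.88.
q = γ·D_f = 15.6 × 0.91 = 14.196 kPa.
For the ½γBN_γ term take γ' = 17.5 − 9.81 = 7.69 kN/m³ (soil below base is submerged).
c·N_c·s_c = 8 × 16.883 × 1.3 = 175.58 kPa
q·N_q = 14.196 × 7.8211 = 111.03 kPa
0.5·γ·B·N_γ·s_γ = 0.5 × 7.69 × 1.26 × 4.13 × 0.8 = 16.007 kPa
q_ult = 175.58 + 111.03 + 16.007 = 302.62 kPa.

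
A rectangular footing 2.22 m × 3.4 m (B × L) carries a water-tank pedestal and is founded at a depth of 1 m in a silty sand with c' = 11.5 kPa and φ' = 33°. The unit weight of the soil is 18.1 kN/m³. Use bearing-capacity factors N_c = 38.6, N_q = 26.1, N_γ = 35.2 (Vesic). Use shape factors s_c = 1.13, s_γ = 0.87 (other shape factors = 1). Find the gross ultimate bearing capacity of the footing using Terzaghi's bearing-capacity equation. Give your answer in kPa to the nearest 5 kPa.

Overburden at base level: q = 18.1 × 1 = 18.1 kPa.
Cohesion term c·N_c·s_c = 11.5 × 38.6 × 1.13 = 501.61 kPa; surcharge term q·N_q = 18.1 × 26.1 = 472.41 kPa; self-weight term 0.5·γ·B·N_γ·s_γ = 0.5 × 18.1 × 2.22 × 35.2 × 0.87 = 615.27 kPa.
q_ult = 501.61 + 472.41 + 615.27 = 1589.3 kPa.

q_ult ≈ 1590 kPa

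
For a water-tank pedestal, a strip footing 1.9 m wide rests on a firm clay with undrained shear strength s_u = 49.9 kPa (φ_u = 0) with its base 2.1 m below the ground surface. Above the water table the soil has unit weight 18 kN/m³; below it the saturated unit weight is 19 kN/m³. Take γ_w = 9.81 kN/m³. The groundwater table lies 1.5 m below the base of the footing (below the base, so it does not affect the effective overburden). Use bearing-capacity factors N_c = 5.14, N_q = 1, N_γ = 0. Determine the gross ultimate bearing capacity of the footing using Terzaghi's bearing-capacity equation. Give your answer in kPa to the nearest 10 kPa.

Effective surcharge at the founding depth q = γ·D_f = 18 × 2.1 = 37.8 kPa.
q_ult = c·N_c + q·N_q
     = 49.9 × 5.14 + 37.8 × 1
     = 256.49 + 37.8 = 294.29 kPa.

q_ult ≈ 290 kPa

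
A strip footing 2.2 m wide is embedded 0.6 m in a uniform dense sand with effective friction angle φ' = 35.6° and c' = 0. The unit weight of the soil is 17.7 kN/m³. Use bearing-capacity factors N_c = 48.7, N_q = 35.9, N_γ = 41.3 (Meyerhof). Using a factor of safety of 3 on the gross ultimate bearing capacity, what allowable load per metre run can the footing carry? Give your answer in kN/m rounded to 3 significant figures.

Overburden at base level: q = 17.7 × 0.6 = 10.62 kPa.
Surcharge term q·N_q = 10.62 × 35.9 = 381.26 kPa; self-weight term 0.5·γ·B·N_γ = 0.5 × 17.7 × 2.2 × 41.3 = 804.11 kPa.
q_ult = 381.26 + 804.11 = 1185.4 kPa.
Gross allowable pressure q_all = 1185.4 / 3 = 395.12 kPa.
Allowable wall load = q_all × B = 395.12 × 2.2 = 869.27 kN per metre run.

≈ 869 kN/m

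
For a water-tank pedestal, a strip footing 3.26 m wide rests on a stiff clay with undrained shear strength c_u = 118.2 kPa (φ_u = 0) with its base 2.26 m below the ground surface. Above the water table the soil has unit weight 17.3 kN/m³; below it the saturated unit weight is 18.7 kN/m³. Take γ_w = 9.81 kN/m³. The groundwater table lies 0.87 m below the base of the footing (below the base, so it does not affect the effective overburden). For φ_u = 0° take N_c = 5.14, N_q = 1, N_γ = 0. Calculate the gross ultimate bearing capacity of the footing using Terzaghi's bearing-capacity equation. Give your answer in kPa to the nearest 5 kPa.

q_ult ≈ 645 kPa

Overburden at base level: q = 17.3 × 2.26 = 39.098 kPa.
Cohesion term c·N_c = 118.2 × 5.14 = 607.55 kPa; surcharge term q·N_q = 39.098 × 1 = 39.098 kPa.
q_ult = 607.55 + 39.098 = 646.65 kPa.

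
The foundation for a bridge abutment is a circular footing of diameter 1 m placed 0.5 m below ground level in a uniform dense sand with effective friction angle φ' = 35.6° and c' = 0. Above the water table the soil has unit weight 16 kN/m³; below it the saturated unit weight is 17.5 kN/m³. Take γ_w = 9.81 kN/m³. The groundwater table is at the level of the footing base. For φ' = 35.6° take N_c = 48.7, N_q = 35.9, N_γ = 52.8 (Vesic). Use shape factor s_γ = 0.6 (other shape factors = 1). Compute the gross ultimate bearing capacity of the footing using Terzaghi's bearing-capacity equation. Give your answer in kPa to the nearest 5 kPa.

q_ult ≈ 410 kPa

Effective surcharge at the founding depth q = γ·D_f = 16 × 0.5 = 8 kPa.
The water table coincides with the base, so in the self-weight term γ → γ' = 7.69 kN/m³.
q_ult = q·N_q + 0.5·γ·B·N_γ·s_γ
     = 8 × 35.9 + 0.5 × 7.69 × 1 × 52.8 × 0.6
     = 287.2 + 121.81 = 409.01 kPa.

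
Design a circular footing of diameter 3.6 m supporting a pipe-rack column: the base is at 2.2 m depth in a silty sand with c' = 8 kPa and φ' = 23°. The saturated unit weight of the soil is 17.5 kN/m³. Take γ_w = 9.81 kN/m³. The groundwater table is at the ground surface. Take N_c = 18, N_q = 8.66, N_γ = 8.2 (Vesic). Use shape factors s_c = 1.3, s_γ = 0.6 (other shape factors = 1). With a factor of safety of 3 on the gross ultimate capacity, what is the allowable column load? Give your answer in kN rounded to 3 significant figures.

P_all ≈ 1360 kN

γ' = 17.5 − 9.81 = 7.69 kN/m³ (submerged throughout). q = 7.69 × 2.2 = 16.918 kPa; the same γ' applies in the ½γBN_γ term.
c·N_c·s_c = 8 × 18 × 1.3 = 187.2 kPa
q·N_q = 16.918 × 8.66 = 146.51 kPa
0.5·γ·B·N_γ·s_γ = 0.5 × 7.69 × 3.6 × 8.2 × 0.6 = 68.103 kPa
q_ult = 187.2 + 146.51 + 68.103 = 401.81 kPa.
Gross allowable pressure q_all = 401.81 / 3 = 133.94 kPa.
Footing area = 10.1788 m², so allowable column load = 133.94 × 10.1788 = 1363.3 kN.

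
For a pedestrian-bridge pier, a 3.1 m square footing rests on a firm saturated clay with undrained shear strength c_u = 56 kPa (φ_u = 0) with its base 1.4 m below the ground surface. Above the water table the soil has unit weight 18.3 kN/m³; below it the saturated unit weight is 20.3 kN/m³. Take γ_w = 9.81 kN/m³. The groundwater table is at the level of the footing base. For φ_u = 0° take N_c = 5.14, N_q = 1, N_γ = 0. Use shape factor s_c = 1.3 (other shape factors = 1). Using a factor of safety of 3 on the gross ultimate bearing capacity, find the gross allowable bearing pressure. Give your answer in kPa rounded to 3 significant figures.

q_all ≈ 133 kPa

Overburden at base level: q = 18.3 × 1.4 = 25.62 kPa.
Cohesion term c·N_c·s_c = 56 × 5.14 × 1.3 = 374.19 kPa; surcharge term q·N_q = 25.62 × 1 = 25.62 kPa.
q_ult = 374.19 + 25.62 = 399.81 kPa.
q_all = 399.81 / 3 = 133.27 kPa.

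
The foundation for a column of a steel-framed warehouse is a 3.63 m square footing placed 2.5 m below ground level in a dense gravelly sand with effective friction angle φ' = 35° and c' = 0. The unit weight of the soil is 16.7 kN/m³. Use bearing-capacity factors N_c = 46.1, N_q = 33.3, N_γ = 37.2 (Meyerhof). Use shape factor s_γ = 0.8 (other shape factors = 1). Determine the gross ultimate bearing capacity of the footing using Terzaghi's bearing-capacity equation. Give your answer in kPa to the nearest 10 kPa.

q_ult ≈ 2290 kPa

q = γ·D_f = 16.7 × 2.5 = 41.75 kPa.
q·N_q = 41.75 × 33.3 = 1390.3 kPa
0.5·γ·B·N_γ·s_γ = 0.5 × 16.7 × 3.63 × 37.2 × 0.8 = 902.04 kPa
q_ult = 1390.3 + 902.04 = 2292.3 kPa.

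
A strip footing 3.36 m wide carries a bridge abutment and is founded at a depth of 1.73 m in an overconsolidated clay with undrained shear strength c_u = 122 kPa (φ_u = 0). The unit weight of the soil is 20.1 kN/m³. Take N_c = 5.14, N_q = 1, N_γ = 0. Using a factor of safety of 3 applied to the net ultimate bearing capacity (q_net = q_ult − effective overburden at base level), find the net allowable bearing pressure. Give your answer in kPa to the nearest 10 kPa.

Effective surcharge at the founding depth q = γ·D_f = 20.1 × 1.73 = 34.773 kPa.
q_ult = c·N_c + q·N_q
     = 122 × 5.14 + 34.773 × 1
     = 627.08 + 34.773 = 661.85 kPa.
Net ultimate: q_net = 661.85 − 34.773 = 627.08 kPa.
q_all(net) = 627.08 / 3 = 209.03 kPa.

q_all(net) ≈ 210 kPa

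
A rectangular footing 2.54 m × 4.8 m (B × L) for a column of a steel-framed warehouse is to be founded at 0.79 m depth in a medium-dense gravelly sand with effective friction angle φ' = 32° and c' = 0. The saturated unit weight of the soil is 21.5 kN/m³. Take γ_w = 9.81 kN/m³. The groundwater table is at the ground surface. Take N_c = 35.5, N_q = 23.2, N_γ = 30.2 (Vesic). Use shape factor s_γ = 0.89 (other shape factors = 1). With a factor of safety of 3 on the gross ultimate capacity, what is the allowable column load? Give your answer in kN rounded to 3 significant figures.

P_all ≈ 2490 kN

With the water table at the surface the whole profile is submerged: γ' = 21.5 − 9.81 = 11.69 kN/m³, so q = γ'·D_f = 9.2351 kPa; the same γ' applies in the ½γBN_γ term.
q_ult = q·N_q + 0.5·γ·B·N_γ·s_γ
     = 9.2351 × 23.2 + 0.5 × 11.69 × 2.54 × 30.2 × 0.89
     = 214.25 + 399.04 = 613.29 kPa.
Gross allowable pressure q_all = 613.29 / 3 = 204.43 kPa.
Footing area = 12.192 m², so allowable column load = 204.43 × 12.192 = 2492.4 kN.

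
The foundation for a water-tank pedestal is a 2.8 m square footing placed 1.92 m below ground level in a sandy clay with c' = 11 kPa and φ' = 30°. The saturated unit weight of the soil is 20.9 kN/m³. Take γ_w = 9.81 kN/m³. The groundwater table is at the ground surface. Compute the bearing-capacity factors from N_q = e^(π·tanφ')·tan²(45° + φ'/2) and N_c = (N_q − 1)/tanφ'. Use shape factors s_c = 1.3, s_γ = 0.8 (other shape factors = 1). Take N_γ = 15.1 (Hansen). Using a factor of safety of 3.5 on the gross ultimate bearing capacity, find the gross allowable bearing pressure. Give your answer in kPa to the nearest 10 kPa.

N_q = e^(π·tan30°)·tan²(60°) = 18.4; N_c = (N_q − 1)/tanφ' = 30.14.
Water table at ground surface, so effective unit weight γ' = 20.9 − 9.81 = 11.09 kN/m³ is used throughout; overburden q = 11.09 × 1.92 = 21.293 kPa; the same γ' applies in the ½γBN_γ term.
Cohesion term c·N_c·s_c = 11 × 30.14 × 1.3 = 431 kPa; surcharge term q·N_q = 21.293 × 18.401 = 391.81 kPa; self-weight term 0.5·γ·B·N_γ·s_γ = 0.5 × 11.09 × 2.8 × 15.1 × 0.8 = 187.55 kPa.
q_ult = 431 + 391.81 + 187.55 = 1010.4 kPa.
q_all = 1010.4 / 3.5 = 288.67 kPa.

q_all ≈ 290 kPa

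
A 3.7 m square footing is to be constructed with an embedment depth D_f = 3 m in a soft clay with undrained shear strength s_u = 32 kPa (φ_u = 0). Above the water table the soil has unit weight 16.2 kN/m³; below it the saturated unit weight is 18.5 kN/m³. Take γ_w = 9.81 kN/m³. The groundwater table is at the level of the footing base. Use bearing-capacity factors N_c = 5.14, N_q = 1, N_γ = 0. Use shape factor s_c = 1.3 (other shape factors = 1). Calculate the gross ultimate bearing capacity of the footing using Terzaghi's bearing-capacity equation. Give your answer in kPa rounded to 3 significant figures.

q = γ·D_f = 16.2 × 3 = 48.6 kPa.
c·N_c·s_c = 32 × 5.14 × 1.3 = 213.82 kPa
q·N_q = 48.6 × 1 = 48.6 kPa
q_ult = 213.82 + 48.6 = 262.42 kPa.

q_ult ≈ 262 kPa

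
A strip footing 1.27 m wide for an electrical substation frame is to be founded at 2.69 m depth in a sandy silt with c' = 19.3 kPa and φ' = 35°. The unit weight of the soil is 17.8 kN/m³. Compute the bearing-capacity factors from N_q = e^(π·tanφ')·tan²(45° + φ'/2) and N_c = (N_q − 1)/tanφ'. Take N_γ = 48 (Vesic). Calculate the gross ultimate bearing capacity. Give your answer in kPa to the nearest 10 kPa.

tan35° = 0.7002, so N_q = e^(π×0.7002)·tan²(62.5°) = 9.023 × 3.69 = 33.3.
N_c = (33.3 − 1)/tan35° = 46.12.
Effective surcharge at the founding depth q = γ·D_f = 17.8 × 2.69 = 47.882 kPa.
q_ult = c·N_c + q·N_q + 0.5·γ·B·N_γ
     = 19.3 × 46.124 + 47.882 × 33.296 + 0.5 × 17.8 × 1.27 × 48
     = 890.19 + 1594.3 + 542.54 = 3027 kPa.

q_ult ≈ 3030 kPa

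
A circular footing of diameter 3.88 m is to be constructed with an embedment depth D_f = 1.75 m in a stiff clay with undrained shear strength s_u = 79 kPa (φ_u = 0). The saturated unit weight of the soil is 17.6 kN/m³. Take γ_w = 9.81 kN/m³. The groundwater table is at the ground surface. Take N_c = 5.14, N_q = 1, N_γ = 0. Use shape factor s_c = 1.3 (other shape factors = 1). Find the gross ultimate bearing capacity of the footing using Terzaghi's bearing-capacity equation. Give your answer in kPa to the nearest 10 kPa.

q_ult ≈ 540 kPa

γ' = 17.6 − 9.81 = 7.79 kN/m³ (submerged throughout). q = 7.79 × 1.75 = 13.633 kPa.
c·N_c·s_c = 79 × 5.14 × 1.3 = 527.88 kPa
q·N_q = 13.633 × 1 = 13.633 kPa
q_ult = 527.88 + 13.633 = 541.51 kPa.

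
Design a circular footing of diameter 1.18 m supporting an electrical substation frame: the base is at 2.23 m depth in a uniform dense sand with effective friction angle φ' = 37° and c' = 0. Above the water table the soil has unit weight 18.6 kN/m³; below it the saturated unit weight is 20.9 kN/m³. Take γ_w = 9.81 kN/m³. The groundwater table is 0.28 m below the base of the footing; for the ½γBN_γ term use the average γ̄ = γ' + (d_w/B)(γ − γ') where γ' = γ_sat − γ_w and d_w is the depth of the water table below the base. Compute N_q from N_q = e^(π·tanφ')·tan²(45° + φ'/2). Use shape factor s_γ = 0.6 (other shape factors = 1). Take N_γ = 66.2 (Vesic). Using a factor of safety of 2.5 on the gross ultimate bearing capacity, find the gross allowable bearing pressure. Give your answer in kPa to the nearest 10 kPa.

N_q = e^(π·tan37°)·tan²(63.5°) = 42.92.
q = γ·D_f = 18.6 × 2.23 = 41.478 kPa.
γ' = 11.09 kN/m³; averaging over the depth B below the base, γ̄ = γ' + (d_w/B)(γ − γ') = 12.872 kN/m³.
q·N_q = 41.478 × 42.92 = 1780.2 kPa
0.5·γ·B·N_γ·s_γ = 0.5 × 12.872 × 1.18 × 66.2 × 0.6 = 301.65 kPa
q_ult = 1780.2 + 301.65 = 2081.9 kPa.
q_all = 2081.9 / 2.5 = 832.75 kPa.

q_all ≈ 830 kPa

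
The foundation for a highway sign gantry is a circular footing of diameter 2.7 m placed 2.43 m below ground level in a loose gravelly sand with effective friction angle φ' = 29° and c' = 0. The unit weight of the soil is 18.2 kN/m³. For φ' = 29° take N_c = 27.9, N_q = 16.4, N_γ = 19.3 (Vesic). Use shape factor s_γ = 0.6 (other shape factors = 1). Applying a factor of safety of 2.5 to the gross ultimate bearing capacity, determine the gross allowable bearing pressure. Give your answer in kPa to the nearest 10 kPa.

Effective surcharge at the founding depth q = γ·D_f = 18.2 × 2.43 = 44.226 kPa.
q_ult = q·N_q + 0.5·γ·B·N_γ·s_γ
     = 44.226 × 16.4 + 0.5 × 18.2 × 2.7 × 19.3 × 0.6
     = 725.31 + 284.52 = 1009.8 kPa.
q_all = q_ult / FS = 1009.8 / 2.5 = 403.93 kPa.

q_all ≈ 400 kPa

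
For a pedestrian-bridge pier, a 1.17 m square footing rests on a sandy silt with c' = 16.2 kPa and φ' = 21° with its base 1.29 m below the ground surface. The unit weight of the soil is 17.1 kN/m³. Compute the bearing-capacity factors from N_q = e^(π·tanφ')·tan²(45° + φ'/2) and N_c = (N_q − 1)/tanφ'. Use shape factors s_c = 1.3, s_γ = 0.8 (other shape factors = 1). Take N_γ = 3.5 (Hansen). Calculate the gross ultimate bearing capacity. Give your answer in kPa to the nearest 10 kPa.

q_ult ≈ 520 kPa

tan21° = 0.3839, so N_q = e^(π×0.3839)·tan²(55.5°) = 3.34 × 2.117 = 7.07.
N_c = (7.07 − 1)/tan21° = 15.81.
q = γ·D_f = 17.1 × 1.29 = 22.059 kPa.
c·N_c·s_c = 16.2 × 15.815 × 1.3 = 333.06 kPa
q·N_q = 22.059 × 7.0708 = 155.97 kPa
0.5·γ·B·N_γ·s_γ = 0.5 × 17.1 × 1.17 × 3.5 × 0.8 = 28.01 kPa
q_ult = 333.06 + 155.97 + 28.01 = 517.05 kPa.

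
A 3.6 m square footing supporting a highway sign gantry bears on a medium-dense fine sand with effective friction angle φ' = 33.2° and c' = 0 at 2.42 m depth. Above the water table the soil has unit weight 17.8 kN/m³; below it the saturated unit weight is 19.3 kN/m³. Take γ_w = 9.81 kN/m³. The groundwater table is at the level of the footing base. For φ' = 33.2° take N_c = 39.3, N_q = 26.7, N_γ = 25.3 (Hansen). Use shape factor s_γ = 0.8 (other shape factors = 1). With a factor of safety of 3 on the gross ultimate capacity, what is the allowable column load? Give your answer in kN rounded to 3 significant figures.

Overburden at base level: q = 17.8 × 2.42 = 43.076 kPa.
Below the base the soil is submerged, so the ½γBN_γ term uses γ' = 19.3 − 9.81 = 9.49 kN/m³.
Surcharge term q·N_q = 43.076 × 26.7 = 1150.1 kPa; self-weight term 0.5·γ·B·N_γ·s_γ = 0.5 × 9.49 × 3.6 × 25.3 × 0.8 = 345.74 kPa.
q_ult = 1150.1 + 345.74 = 1495.9 kPa.
Gross allowable pressure q_all = 1495.9 / 3 = 498.62 kPa.
Footing area = 12.96 m², so allowable column load = 498.62 × 12.96 = 6462.2 kN.

P_all ≈ 6460 kN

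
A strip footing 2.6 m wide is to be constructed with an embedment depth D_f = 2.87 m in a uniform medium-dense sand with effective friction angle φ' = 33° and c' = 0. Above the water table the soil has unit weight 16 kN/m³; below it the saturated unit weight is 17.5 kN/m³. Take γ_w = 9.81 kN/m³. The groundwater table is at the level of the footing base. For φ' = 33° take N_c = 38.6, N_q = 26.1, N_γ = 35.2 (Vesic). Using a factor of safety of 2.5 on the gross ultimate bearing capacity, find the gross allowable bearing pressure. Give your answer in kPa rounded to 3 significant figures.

Effective surcharge at the founding depth q = γ·D_f = 16 × 2.87 = 45.92 kPa.
The water table coincides with the base, so in the self-weight term γ → γ' = 7.69 kN/m³.
q_ult = q·N_q + 0.5·γ·B·N_γ
     = 45.92 × 26.1 + 0.5 × 7.69 × 2.6 × 35.2
     = 1198.5 + 351.89 = 1550.4 kPa.
q_all = 1550.4 / 2.5 = 620.16 kPa.

q_all ≈ 620 kPa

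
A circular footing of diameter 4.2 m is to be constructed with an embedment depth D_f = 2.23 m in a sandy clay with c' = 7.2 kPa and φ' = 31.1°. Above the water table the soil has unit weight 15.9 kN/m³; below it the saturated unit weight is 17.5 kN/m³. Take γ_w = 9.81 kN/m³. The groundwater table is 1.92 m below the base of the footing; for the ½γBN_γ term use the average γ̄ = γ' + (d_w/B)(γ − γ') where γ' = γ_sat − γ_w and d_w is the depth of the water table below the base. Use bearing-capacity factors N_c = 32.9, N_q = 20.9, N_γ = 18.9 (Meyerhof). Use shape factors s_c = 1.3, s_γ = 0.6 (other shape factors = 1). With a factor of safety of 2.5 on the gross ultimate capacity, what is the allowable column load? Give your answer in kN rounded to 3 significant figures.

Effective surcharge at the founding depth q = γ·D_f = 15.9 × 2.23 = 35.457 kPa.
With d_w = 1.92 m < B, γ̄ = 7.69 + (1.92/4.2) × (15.9 − 7.69) = 11.443 kN/m³.
q_ult = c·N_c·s_c + q·N_q + 0.5·γ·B·N_γ·s_γ
     = 7.2 × 32.9 × 1.3 + 35.457 × 20.9 + 0.5 × 11.443 × 4.2 × 18.9 × 0.6
     = 307.94 + 741.05 + 272.51 = 1321.5 kPa.
Gross allowable pressure q_all = 1321.5 / 2.5 = 528.6 kPa.
Footing area = 13.8544 m², so allowable column load = 528.6 × 13.8544 = 7323.4 kN.

P_all ≈ 7320 kN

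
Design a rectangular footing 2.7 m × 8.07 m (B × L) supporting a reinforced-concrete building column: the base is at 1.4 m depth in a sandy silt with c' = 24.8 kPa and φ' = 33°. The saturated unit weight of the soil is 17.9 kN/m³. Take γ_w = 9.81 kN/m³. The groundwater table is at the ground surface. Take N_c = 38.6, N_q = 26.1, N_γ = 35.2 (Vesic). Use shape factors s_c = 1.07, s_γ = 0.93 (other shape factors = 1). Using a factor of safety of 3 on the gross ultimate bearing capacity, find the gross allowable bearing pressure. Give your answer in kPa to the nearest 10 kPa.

With the water table at the surface the whole profile is submerged: γ' = 17.9 − 9.81 = 8.09 kN/m³, so q = γ'·D_f = 11.326 kPa; the same γ' applies in the ½γBN_γ term.
q_ult = c·N_c·s_c + q·N_q + 0.5·γ·B·N_γ·s_γ
     = 24.8 × 38.6 × 1.07 + 11.326 × 26.1 + 0.5 × 8.09 × 2.7 × 35.2 × 0.93
     = 1024.3 + 295.61 + 357.53 = 1677.4 kPa.
q_all = 1677.4 / 3 = 559.14 kPa.

q_all ≈ 560 kPa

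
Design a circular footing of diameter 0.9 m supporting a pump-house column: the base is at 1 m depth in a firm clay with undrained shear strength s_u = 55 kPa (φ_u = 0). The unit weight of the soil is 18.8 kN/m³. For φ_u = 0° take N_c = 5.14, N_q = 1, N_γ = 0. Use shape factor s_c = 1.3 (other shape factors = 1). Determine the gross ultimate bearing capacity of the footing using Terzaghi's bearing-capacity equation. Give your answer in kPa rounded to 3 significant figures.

q_ult ≈ 386 kPa

Overburden at base level: q = 18.8 × 1 = 18.8 kPa.
Cohesion term c·N_c·s_c = 55 × 5.14 × 1.3 = 367.51 kPa; surcharge term q·N_q = 18.8 × 1 = 18.8 kPa.
q_ult = 367.51 + 18.8 = 386.31 kPa.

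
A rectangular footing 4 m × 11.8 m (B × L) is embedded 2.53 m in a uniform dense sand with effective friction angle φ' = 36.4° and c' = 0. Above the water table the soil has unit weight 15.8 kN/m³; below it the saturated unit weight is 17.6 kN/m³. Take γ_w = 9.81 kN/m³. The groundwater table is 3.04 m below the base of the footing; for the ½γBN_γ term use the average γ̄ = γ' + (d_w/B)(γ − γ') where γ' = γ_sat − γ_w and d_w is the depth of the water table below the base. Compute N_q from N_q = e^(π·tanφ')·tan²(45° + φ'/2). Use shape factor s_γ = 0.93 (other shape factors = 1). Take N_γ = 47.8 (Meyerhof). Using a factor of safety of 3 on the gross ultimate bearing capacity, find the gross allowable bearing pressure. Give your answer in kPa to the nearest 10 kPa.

N_q = e^(π·tan36.4°)·tan²(63.2°) = 39.73.
q = γ·D_f = 15.8 × 2.53 = 39.974 kPa.
γ' = 7.79 kN/m³; averaging over the depth B below the base, γ̄ = γ' + (d_w/B)(γ − γ') = 13.878 kN/m³.
q·N_q = 39.974 × 39.727 = 1588.1 kPa
0.5·γ·B·N_γ·s_γ = 0.5 × 13.878 × 4 × 47.8 × 0.93 = 1233.8 kPa
q_ult = 1588.1 + 1233.8 = 2821.9 kPa.
q_all = 2821.9 / 3 = 940.63 kPa.

q_all ≈ 940 kPa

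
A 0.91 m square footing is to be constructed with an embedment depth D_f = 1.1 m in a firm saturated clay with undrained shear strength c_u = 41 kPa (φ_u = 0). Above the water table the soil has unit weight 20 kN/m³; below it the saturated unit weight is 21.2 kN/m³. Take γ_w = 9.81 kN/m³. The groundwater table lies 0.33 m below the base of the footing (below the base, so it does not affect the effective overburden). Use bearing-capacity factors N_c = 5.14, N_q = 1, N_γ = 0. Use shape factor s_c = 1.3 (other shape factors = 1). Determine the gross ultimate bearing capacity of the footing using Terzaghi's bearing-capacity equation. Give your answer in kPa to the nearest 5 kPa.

Effective surcharge at the founding depth q = γ·D_f = 20 × 1.1 = 22 kPa.
q_ult = c·N_c·s_c + q·N_q
     = 41 × 5.14 × 1.3 + 22 × 1
     = 273.96 + 22 = 295.96 kPa.

q_ult ≈ 295 kPa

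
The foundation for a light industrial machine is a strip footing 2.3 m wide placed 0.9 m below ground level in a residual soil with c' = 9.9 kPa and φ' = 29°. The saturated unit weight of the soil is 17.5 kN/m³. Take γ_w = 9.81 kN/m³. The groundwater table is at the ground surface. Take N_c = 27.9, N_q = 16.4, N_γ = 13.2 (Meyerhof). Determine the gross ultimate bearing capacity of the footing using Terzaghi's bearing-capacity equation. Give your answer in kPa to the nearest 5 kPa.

Water table at ground surface, so effective unit weight γ' = 17.5 − 9.81 = 7.69 kN/m³ is used throughout; overburden q = 7.69 × 0.9 = 6.921 kPa; the same γ' applies in the ½γBN_γ term.
Cohesion term c·N_c = 9.9 × 27.9 = 276.21 kPa; surcharge term q·N_q = 6.921 × 16.4 = 113.5 kPa; self-weight term 0.5·γ·B·N_γ = 0.5 × 7.69 × 2.3 × 13.2 = 116.73 kPa.
q_ult = 276.21 + 113.5 + 116.73 = 506.45 kPa.

q_ult ≈ 505 kPa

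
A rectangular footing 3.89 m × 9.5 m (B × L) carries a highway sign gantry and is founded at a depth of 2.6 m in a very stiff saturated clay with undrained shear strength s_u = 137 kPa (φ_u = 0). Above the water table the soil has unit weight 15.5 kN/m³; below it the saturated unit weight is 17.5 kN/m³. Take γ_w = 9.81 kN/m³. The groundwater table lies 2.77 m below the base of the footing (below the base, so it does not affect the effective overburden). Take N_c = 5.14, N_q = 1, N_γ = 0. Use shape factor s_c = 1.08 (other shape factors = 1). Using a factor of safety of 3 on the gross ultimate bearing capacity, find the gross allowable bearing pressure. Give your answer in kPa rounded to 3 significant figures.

q_all ≈ 267 kPa

Overburden at base level: q = 15.5 × 2.6 = 40.3 kPa.
Cohesion term c·N_c·s_c = 137 × 5.14 × 1.08 = 760.51 kPa; surcharge term q·N_q = 40.3 × 1 = 40.3 kPa.
q_ult = 760.51 + 40.3 = 800.81 kPa.
q_all = 800.81 / 3 = 266.94 kPa.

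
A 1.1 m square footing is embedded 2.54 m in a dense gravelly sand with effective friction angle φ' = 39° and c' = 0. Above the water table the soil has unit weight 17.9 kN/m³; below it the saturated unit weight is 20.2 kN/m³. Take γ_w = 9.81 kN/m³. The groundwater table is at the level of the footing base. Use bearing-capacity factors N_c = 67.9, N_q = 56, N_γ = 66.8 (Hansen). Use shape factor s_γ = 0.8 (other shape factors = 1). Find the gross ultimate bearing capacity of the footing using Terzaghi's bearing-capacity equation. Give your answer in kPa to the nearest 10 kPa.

q_ult ≈ 2850 kPa

q = γ·D_f = 17.9 × 2.54 = 45.466 kPa.
For the ½γBN_γ term take γ' = 20.2 − 9.81 = 10.39 kN/m³ (soil below base is submerged).
q·N_q = 45.466 × 56 = 2546.1 kPa
0.5·γ·B·N_γ·s_γ = 0.5 × 10.39 × 1.1 × 66.8 × 0.8 = 305.38 kPa
q_ult = 2546.1 + 305.38 = 2851.5 kPa.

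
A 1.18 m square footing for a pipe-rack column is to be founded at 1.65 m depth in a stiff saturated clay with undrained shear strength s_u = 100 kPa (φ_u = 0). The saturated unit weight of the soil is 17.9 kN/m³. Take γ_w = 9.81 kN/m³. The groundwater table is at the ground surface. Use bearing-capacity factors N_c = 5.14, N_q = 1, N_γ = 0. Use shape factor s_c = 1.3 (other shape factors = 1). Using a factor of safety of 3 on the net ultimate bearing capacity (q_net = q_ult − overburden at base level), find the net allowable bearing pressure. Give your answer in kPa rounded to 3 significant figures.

q_all(net) ≈ 223 kPa

With the water table at the surface the whole profile is submerged: γ' = 17.9 − 9.81 = 8.09 kN/m³, so q = γ'·D_f = 13.348 kPa.
q_ult = c·N_c·s_c + q·N_q
     = 100 × 5.14 × 1.3 + 13.348 × 1
     = 668.2 + 13.348 = 681.55 kPa.
q_net = 681.55 − 13.348 = 668.2 kPa.
q_all(net) = 668.2 / 3 = 222.73 kPa.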